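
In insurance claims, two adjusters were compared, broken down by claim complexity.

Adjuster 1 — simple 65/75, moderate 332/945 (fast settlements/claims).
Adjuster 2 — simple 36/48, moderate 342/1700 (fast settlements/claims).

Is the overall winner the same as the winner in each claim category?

Simple: Adjuster 1 65/75 = 86.7%, Adjuster 2 36/48 = 75.0% → Adjuster 1
Moderate: Adjuster 1 332/945 = 35.1%, Adjuster 2 342/1700 = 20.1% → Adjuster 1
Overall: Adjuster 1 397/1020 = 38.9%, Adjuster 2 378/1748 = 21.6% → Adjuster 1
Adjuster 1 wins overall and in every claim group — no reversal.

Yes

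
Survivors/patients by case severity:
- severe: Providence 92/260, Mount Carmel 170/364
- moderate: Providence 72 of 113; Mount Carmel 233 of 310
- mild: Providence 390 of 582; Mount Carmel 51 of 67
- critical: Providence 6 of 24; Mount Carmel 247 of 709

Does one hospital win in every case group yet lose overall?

Yes

Severe: Providence 92/260 = 35.4%, Mount Carmel 170/364 = 46.7% → Mount Carmel
Moderate: Providence 72/113 = 63.7%, Mount Carmel 233/310 = 75.2% → Mount Carmel
Mild: Providence 390/582 = 67.0%, Mount Carmel 51/67 = 76.1% → Mount Carmel
Critical: Providence 6/24 = 25.0%, Mount Carmel 247/709 = 34.8% → Mount Carmel
Overall: Providence 560/979 = 57.2%, Mount Carmel 701/1450 = 48.3% → Providence
Mount Carmel wins each case group but Providence wins overall — the comparison reverses. Mount Carmel's patients skew toward critical, which has a lower base rate.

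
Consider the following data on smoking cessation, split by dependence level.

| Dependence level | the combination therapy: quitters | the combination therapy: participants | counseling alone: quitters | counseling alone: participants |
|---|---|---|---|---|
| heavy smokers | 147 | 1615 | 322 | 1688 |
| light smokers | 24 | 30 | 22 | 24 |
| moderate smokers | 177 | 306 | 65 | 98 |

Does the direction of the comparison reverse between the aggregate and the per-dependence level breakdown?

Heavy smokers: the combination therapy 147/1615 = 9.1%, counseling alone 322/1688 = 19.1% → counseling alone
Light smokers: the combination therapy 24/30 = 80.0%, counseling alone 22/24 = 91.7% → counseling alone
Moderate smokers: the combination therapy 177/306 = 57.8%, counseling alone 65/98 = 66.3% → counseling alone
Overall: the combination therapy 348/1951 = 17.8%, counseling alone 409/1810 = 22.6% → counseling alone
Counseling alone wins overall and in every dependence group — no reversal.

No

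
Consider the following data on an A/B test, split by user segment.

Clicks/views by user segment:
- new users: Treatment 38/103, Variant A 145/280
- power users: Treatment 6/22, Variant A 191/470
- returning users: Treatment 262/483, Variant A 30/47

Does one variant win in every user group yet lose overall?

Yes

New users: Treatment 38/103 = 36.9%, Variant A 145/280 = 51.8% → Variant A
Power users: Treatment 6/22 = 27.3%, Variant A 191/470 = 40.6% → Variant A
Returning users: Treatment 262/483 = 54.2%, Variant A 30/47 = 63.8% → Variant A
Overall: Treatment 306/608 = 50.3%, Variant A 366/797 = 45.9% → Treatment
Variant A wins each user group but Treatment wins overall — the comparison reverses. Variant A's views skew toward power users, which has a lower base rate.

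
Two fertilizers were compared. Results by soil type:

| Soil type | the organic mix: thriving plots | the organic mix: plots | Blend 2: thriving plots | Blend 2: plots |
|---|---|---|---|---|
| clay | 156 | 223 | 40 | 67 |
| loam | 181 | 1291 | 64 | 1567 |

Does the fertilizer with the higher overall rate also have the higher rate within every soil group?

Yes

Clay: the organic mix 156/223 = 70.0%, Blend 2 40/67 = 59.7% → the organic mix
Loam: the organic mix 181/1291 = 14.0%, Blend 2 64/1567 = 4.1% → the organic mix
Overall: the organic mix 337/1514 = 22.3%, Blend 2 104/1634 = 6.4% → the organic mix
The organic mix wins overall and in every soil group — no reversal.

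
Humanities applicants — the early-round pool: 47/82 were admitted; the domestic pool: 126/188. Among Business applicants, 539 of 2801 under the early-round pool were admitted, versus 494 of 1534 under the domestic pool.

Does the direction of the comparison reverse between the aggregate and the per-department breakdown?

No

Humanities: the early-round pool 47/82 = 57.3%, the domestic pool 126/188 = 67.0% → the domestic pool
Business: the early-round pool 539/2801 = 19.2%, the domestic pool 494/1534 = 32.2% → the domestic pool
Overall: the early-round pool 586/2883 = 20.3%, the domestic pool 620/1722 = 36.0% → the domestic pool
The domestic pool wins overall and in every department group — no reversal.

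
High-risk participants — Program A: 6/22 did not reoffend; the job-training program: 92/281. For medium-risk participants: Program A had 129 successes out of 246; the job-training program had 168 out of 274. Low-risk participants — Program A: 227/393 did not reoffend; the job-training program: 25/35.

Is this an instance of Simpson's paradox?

High-risk: Program A 6/22 = 27.3%, the job-training program 92/281 = 32.7% → the job-training program
Medium-risk: Program A 129/246 = 52.4%, the job-training program 168/274 = 61.3% → the job-training program
Low-risk: Program A 227/393 = 57.8%, the job-training program 25/35 = 71.4% → the job-training program
Overall: Program A 362/661 = 54.8%, the job-training program 285/590 = 48.3% → Program A
The job-training program wins each risk group but Program A wins overall — the comparison reverses. The job-training program's participants skew toward high-risk, which has a lower base rate.

Yes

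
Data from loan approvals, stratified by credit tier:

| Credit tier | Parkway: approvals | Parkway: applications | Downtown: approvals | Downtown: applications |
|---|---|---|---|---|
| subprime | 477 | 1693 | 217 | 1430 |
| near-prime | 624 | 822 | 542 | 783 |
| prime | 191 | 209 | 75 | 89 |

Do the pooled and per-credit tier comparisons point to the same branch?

Yes

Subprime: Parkway 477/1693 = 28.2%, Downtown 217/1430 = 15.2% → Parkway
Near-prime: Parkway 624/822 = 75.9%, Downtown 542/783 = 69.2% → Parkway
Prime: Parkway 191/209 = 91.4%, Downtown 75/89 = 84.3% → Parkway
Overall: Parkway 1292/2724 = 47.4%, Downtown 834/2302 = 36.2% → Parkway
Parkway wins overall and in every credit group — no reversal.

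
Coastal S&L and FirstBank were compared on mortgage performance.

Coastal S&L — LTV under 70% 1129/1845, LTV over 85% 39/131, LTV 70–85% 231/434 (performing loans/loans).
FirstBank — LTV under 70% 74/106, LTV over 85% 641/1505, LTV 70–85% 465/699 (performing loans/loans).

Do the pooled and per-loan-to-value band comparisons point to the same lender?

No

LTV under 70%: Coastal S&L 1129/1845 = 61.2%, FirstBank 74/106 = 69.8% → FirstBank
LTV over 85%: Coastal S&L 39/131 = 29.8%, FirstBank 641/1505 = 42.6% → FirstBank
LTV 70–85%: Coastal S&L 231/434 = 53.2%, FirstBank 465/699 = 66.5% → FirstBank
Overall: Coastal S&L 1399/2410 = 58.0%, FirstBank 1180/2310 = 51.1% → Coastal S&L
FirstBank wins each loan-to-value group but Coastal S&L wins overall — the comparison reverses. FirstBank's loans skew toward LTV over 85%, which has a lower base rate.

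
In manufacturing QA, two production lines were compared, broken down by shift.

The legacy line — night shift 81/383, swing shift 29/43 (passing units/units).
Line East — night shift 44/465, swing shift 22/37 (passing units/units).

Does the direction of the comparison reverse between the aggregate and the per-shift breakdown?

Night shift: the legacy line 81/383 = 21.1%, Line East 44/465 = 9.5% → the legacy line
Swing shift: the legacy line 29/43 = 67.4%, Line East 22/37 = 59.5% → the legacy line
Overall: the legacy line 110/426 = 25.8%, Line East 66/502 = 13.1% → the legacy line
The legacy line wins overall and in every shift group — no reversal.

No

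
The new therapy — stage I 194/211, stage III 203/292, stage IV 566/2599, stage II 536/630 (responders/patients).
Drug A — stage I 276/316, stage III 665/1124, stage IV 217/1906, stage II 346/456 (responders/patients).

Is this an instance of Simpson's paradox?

No

Stage I: the new therapy 194/211 = 91.9%, Drug A 276/316 = 87.3% → the new therapy
Stage III: the new therapy 203/292 = 69.5%, Drug A 665/1124 = 59.2% → the new therapy
Stage IV: the new therapy 566/2599 = 21.8%, Drug A 217/1906 = 11.4% → the new therapy
Stage II: the new therapy 536/630 = 85.1%, Drug A 346/456 = 75.9% → the new therapy
Overall: the new therapy 1499/3732 = 40.2%, Drug A 1504/3802 = 39.6% → the new therapy
The new therapy wins overall and in every disease group — no reversal.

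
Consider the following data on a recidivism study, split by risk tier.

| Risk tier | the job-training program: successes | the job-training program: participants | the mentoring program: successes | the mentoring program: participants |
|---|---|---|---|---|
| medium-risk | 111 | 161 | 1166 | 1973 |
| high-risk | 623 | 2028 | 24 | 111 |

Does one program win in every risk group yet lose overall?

Medium-risk: the job-training program 111/161 = 68.9%, the mentoring program 1166/1973 = 59.1% → the job-training program
High-risk: the job-training program 623/2028 = 30.7%, the mentoring program 24/111 = 21.6% → the job-training program
Overall: the job-training program 734/2189 = 33.5%, the mentoring program 1190/2084 = 57.1% → the mentoring program
The job-training program wins each risk group but the mentoring program wins overall — the comparison reverses. The job-training program's participants skew toward high-risk, which has a lower base rate.

Yes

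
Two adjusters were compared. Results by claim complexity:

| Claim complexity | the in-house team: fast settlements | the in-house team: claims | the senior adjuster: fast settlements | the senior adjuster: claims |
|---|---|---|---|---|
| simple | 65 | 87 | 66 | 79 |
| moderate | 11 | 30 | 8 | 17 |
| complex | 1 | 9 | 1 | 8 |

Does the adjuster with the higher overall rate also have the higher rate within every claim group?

Yes

Simple: the in-house team 65/87 = 74.7%, the senior adjuster 66/79 = 83.5% → the senior adjuster
Moderate: the in-house team 11/30 = 36.7%, the senior adjuster 8/17 = 47.1% → the senior adjuster
Complex: the in-house team 1/9 = 11.1%, the senior adjuster 1/8 = 12.5% → the senior adjuster
Overall: the in-house team 77/126 = 61.1%, the senior adjuster 75/104 = 72.1% → the senior adjuster
The senior adjuster wins overall and in every claim group — no reversal.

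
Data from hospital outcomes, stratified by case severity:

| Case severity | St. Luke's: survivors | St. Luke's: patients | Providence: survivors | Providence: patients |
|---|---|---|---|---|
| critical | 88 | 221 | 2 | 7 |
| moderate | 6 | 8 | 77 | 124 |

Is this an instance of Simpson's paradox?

Critical: St. Luke's 88/221 = 39.8%, Providence 2/7 = 28.6% → St. Luke's
Moderate: St. Luke's 6/8 = 75.0%, Providence 77/124 = 62.1% → St. Luke's
Overall: St. Luke's 94/229 = 41.0%, Providence 79/131 = 60.3% → Providence
St. Luke's wins each case group but Providence wins overall — the comparison reverses. St. Luke's's patients skew toward critical, which has a lower base rate.

Yes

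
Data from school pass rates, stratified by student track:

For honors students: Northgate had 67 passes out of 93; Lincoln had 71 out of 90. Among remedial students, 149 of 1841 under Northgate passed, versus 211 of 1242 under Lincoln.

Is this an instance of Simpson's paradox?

No

Honors: Northgate 67/93 = 72.0%, Lincoln 71/90 = 78.9% → Lincoln
Remedial: Northgate 149/1841 = 8.1%, Lincoln 211/1242 = 17.0% → Lincoln
Overall: Northgate 216/1934 = 11.2%, Lincoln 282/1332 = 21.2% → Lincoln
Lincoln wins overall and in every student group — no reversal.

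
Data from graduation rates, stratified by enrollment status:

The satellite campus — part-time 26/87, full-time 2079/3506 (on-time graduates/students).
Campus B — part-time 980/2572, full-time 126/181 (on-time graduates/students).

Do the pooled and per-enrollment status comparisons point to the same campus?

Part-time: the satellite campus 26/87 = 29.9%, Campus B 980/2572 = 38.1% → Campus B
Full-time: the satellite campus 2079/3506 = 59.3%, Campus B 126/181 = 69.6% → Campus B
Overall: the satellite campus 2105/3593 = 58.6%, Campus B 1106/2753 = 40.2% → the satellite campus
Campus B wins each enrollment group but the satellite campus wins overall — the comparison reverses. Campus B's students skew toward part-time, which has a lower base rate.

No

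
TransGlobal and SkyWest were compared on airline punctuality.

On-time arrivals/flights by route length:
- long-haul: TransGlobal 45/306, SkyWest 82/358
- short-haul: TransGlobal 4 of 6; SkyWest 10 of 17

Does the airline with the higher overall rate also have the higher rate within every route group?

Long-haul: TransGlobal 45/306 = 14.7%, SkyWest 82/358 = 22.9% → SkyWest
Short-haul: TransGlobal 4/6 = 66.7%, SkyWest 10/17 = 58.8% → TransGlobal
Overall: TransGlobal 49/312 = 15.7%, SkyWest 92/375 = 24.5% → SkyWest
Neither sweeps: TransGlobal wins 1 of 2 groups, SkyWest wins 1. SkyWest wins overall but not every group — no Simpson reversal.

No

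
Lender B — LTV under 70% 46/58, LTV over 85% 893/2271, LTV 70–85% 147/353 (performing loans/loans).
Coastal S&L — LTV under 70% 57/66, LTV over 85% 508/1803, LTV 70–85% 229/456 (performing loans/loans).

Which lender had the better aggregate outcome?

LTV under 70%: Lender B 46/58 = 79.3%, Coastal S&L 57/66 = 86.4% → Coastal S&L
LTV over 85%: Lender B 893/2271 = 39.3%, Coastal S&L 508/1803 = 28.2% → Lender B
LTV 70–85%: Lender B 147/353 = 41.6%, Coastal S&L 229/456 = 50.2% → Coastal S&L
Overall: Lender B 1086/2682 = 40.5%, Coastal S&L 794/2325 = 34.2% → Lender B
(Neither sweeps every loan-to-value group, but Lender B has the higher pooled rate.)

Lender B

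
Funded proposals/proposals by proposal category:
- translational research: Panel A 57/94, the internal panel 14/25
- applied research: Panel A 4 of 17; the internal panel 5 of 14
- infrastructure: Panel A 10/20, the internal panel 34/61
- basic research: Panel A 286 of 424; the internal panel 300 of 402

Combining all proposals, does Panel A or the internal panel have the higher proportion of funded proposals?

Translational research: Panel A 57/94 = 60.6%, the internal panel 14/25 = 56.0% → Panel A
Applied research: Panel A 4/17 = 23.5%, the internal panel 5/14 = 35.7% → the internal panel
Infrastructure: Panel A 10/20 = 50.0%, the internal panel 34/61 = 55.7% → the internal panel
Basic research: Panel A 286/424 = 67.5%, the internal panel 300/402 = 74.6% → the internal panel
Overall: Panel A 357/555 = 64.3%, the internal panel 353/502 = 70.3% → the internal panel
(Neither sweeps every proposal group, but the internal panel has the higher pooled rate.)

the internal panel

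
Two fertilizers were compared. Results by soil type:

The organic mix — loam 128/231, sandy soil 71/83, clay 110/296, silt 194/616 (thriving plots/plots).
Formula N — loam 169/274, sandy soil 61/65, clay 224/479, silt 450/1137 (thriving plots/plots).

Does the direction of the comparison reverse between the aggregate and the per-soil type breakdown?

Loam: the organic mix 128/231 = 55.4%, Formula N 169/274 = 61.7% → Formula N
Sandy soil: the organic mix 71/83 = 85.5%, Formula N 61/65 = 93.8% → Formula N
Clay: the organic mix 110/296 = 37.2%, Formula N 224/479 = 46.8% → Formula N
Silt: the organic mix 194/616 = 31.5%, Formula N 450/1137 = 39.6% → Formula N
Overall: the organic mix 503/1226 = 41.0%, Formula N 904/1955 = 46.2% → Formula N
Formula N wins overall and in every soil group — no reversal.

No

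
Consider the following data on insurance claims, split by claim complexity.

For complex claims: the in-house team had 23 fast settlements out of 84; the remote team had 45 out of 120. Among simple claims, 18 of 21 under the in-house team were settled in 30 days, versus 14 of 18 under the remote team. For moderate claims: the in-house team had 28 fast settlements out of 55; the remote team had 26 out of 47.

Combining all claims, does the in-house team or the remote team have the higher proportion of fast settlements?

the remote team

Complex: the in-house team 23/84 = 27.4%, the remote team 45/120 = 37.5% → the remote team
Simple: the in-house team 18/21 = 85.7%, the remote team 14/18 = 77.8% → the in-house team
Moderate: the in-house team 28/55 = 50.9%, the remote team 26/47 = 55.3% → the remote team
Overall: the in-house team 69/160 = 43.1%, the remote team 85/185 = 45.9% → the remote team
(Neither sweeps every claim group, but the remote team has the higher pooled rate.)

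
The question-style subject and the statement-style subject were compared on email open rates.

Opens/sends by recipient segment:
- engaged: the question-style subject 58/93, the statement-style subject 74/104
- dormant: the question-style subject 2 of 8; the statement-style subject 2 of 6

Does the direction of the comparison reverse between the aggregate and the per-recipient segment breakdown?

Engaged: the question-style subject 58/93 = 62.4%, the statement-style subject 74/104 = 71.2% → the statement-style subject
Dormant: the question-style subject 2/8 = 25.0%, the statement-style subject 2/6 = 33.3% → the statement-style subject
Overall: the question-style subject 60/101 = 59.4%, the statement-style subject 76/110 = 69.1% → the statement-style subject
The statement-style subject wins overall and in every recipient group — no reversal.

No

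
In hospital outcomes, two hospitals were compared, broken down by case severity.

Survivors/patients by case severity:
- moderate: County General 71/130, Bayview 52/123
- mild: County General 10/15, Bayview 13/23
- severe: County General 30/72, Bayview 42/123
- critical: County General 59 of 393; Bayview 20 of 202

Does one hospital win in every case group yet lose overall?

No

Moderate: County General 71/130 = 54.6%, Bayview 52/123 = 42.3% → County General
Mild: County General 10/15 = 66.7%, Bayview 13/23 = 56.5% → County General
Severe: County General 30/72 = 41.7%, Bayview 42/123 = 34.1% → County General
Critical: County General 59/393 = 15.0%, Bayview 20/202 = 9.9% → County General
Overall: County General 170/610 = 27.9%, Bayview 127/471 = 27.0% → County General
County General wins overall and in every case group — no reversal.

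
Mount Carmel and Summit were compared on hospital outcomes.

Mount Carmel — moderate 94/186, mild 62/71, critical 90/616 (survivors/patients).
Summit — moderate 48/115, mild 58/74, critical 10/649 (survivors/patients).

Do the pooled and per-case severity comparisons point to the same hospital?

Moderate: Mount Carmel 94/186 = 50.5%, Summit 48/115 = 41.7% → Mount Carmel
Mild: Mount Carmel 62/71 = 87.3%, Summit 58/74 = 78.4% → Mount Carmel
Critical: Mount Carmel 90/616 = 14.6%, Summit 10/649 = 1.5% → Mount Carmel
Overall: Mount Carmel 246/873 = 28.2%, Summit 116/838 = 13.8% → Mount Carmel
Mount Carmel wins overall and in every case group — no reversal.

Yes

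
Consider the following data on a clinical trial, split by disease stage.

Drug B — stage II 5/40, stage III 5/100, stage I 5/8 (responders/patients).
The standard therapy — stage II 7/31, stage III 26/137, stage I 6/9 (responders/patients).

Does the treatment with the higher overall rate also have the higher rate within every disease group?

Yes

Stage II: Drug B 5/40 = 12.5%, the standard therapy 7/31 = 22.6% → the standard therapy
Stage III: Drug B 5/100 = 5.0%, the standard therapy 26/137 = 19.0% → the standard therapy
Stage I: Drug B 5/8 = 62.5%, the standard therapy 6/9 = 66.7% → the standard therapy
Overall: Drug B 15/148 = 10.1%, the standard therapy 39/177 = 22.0% → the standard therapy
The standard therapy wins overall and in every disease group — no reversal.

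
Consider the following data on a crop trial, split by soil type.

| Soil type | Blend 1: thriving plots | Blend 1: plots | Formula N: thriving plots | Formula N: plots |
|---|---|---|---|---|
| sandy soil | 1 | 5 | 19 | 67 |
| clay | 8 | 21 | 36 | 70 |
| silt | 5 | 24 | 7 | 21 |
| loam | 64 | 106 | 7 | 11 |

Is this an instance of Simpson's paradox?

Yes

Sandy soil: Blend 1 1/5 = 20.0%, Formula N 19/67 = 28.4% → Formula N
Clay: Blend 1 8/21 = 38.1%, Formula N 36/70 = 51.4% → Formula N
Silt: Blend 1 5/24 = 20.8%, Formula N 7/21 = 33.3% → Formula N
Loam: Blend 1 64/106 = 60.4%, Formula N 7/11 = 63.6% → Formula N
Overall: Blend 1 78/156 = 50.0%, Formula N 69/169 = 40.8% → Blend 1
Formula N wins each soil group but Blend 1 wins overall — the comparison reverses. Formula N's plots skew toward sandy soil, which has a lower base rate.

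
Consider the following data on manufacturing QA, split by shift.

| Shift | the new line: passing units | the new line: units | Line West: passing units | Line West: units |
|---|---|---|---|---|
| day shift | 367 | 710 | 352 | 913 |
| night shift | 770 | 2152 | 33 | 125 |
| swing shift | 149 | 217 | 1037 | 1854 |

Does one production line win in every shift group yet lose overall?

Yes

Day shift: the new line 367/710 = 51.7%, Line West 352/913 = 38.6% → the new line
Night shift: the new line 770/2152 = 35.8%, Line West 33/125 = 26.4% → the new line
Swing shift: the new line 149/217 = 68.7%, Line West 1037/1854 = 55.9% → the new line
Overall: the new line 1286/3079 = 41.8%, Line West 1422/2892 = 49.2% → Line West
The new line wins each shift group but Line West wins overall — the comparison reverses. The new line's units skew toward night shift, which has a lower base rate.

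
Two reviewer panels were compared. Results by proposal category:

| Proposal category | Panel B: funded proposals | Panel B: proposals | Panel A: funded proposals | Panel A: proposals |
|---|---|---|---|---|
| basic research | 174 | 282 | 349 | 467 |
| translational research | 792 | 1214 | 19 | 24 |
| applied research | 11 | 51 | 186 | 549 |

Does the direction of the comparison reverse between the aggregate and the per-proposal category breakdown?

Basic research: Panel B 174/282 = 61.7%, Panel A 349/467 = 74.7% → Panel A
Translational research: Panel B 792/1214 = 65.2%, Panel A 19/24 = 79.2% → Panel A
Applied research: Panel B 11/51 = 21.6%, Panel A 186/549 = 33.9% → Panel A
Overall: Panel B 977/1547 = 63.2%, Panel A 554/1040 = 53.3% → Panel B
Panel A wins each proposal group but Panel B wins overall — the comparison reverses. Panel A's proposals skew toward applied research, which has a lower base rate.

Yes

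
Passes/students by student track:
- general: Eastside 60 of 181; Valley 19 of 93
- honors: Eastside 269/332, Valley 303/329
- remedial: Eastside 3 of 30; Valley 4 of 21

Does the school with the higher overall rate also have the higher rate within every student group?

No

General: Eastside 60/181 = 33.1%, Valley 19/93 = 20.4% → Eastside
Honors: Eastside 269/332 = 81.0%, Valley 303/329 = 92.1% → Valley
Remedial: Eastside 3/30 = 10.0%, Valley 4/21 = 19.0% → Valley
Overall: Eastside 332/543 = 61.1%, Valley 326/443 = 73.6% → Valley
Neither sweeps: Eastside wins 1 of 3 groups, Valley wins 2. Valley wins overall but not every group — no Simpson reversal.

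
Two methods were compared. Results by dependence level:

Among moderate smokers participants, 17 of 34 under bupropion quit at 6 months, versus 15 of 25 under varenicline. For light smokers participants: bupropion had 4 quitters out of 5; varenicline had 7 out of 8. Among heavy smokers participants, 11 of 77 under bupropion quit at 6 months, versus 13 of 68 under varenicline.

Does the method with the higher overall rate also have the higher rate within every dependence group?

Moderate smokers: bupropion 17/34 = 50.0%, varenicline 15/25 = 60.0% → varenicline
Light smokers: bupropion 4/5 = 80.0%, varenicline 7/8 = 87.5% → varenicline
Heavy smokers: bupropion 11/77 = 14.3%, varenicline 13/68 = 19.1% → varenicline
Overall: bupropion 32/116 = 27.6%, varenicline 35/101 = 34.7% → varenicline
Varenicline wins overall and in every dependence group — no reversal.

Yes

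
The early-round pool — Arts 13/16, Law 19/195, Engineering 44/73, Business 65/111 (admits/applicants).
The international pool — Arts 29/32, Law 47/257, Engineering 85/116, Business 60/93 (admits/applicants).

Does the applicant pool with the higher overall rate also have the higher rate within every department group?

Arts: the early-round pool 13/16 = 81.2%, the international pool 29/32 = 90.6% → the international pool
Law: the early-round pool 19/195 = 9.7%, the international pool 47/257 = 18.3% → the international pool
Engineering: the early-round pool 44/73 = 60.3%, the international pool 85/116 = 73.3% → the international pool
Business: the early-round pool 65/111 = 58.6%, the international pool 60/93 = 64.5% → the international pool
Overall: the early-round pool 141/395 = 35.7%, the international pool 221/498 = 44.4% → the international pool
The international pool wins overall and in every department group — no reversal.

Yes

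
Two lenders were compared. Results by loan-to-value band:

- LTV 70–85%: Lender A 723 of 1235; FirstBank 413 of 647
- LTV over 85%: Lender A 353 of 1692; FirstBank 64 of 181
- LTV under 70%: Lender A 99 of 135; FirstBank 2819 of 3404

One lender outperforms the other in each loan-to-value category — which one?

LTV 70–85%: Lender A 723/1235 = 58.5%, FirstBank 413/647 = 63.8% → FirstBank
LTV over 85%: Lender A 353/1692 = 20.9%, FirstBank 64/181 = 35.4% → FirstBank
LTV under 70%: Lender A 99/135 = 73.3%, FirstBank 2819/3404 = 82.8% → FirstBank
FirstBank has the higher rate in all 3 groups.

FirstBank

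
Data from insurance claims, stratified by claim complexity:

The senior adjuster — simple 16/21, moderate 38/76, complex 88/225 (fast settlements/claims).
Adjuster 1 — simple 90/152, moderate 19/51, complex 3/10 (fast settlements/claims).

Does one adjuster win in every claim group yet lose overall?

Yes

Simple: the senior adjuster 16/21 = 76.2%, Adjuster 1 90/152 = 59.2% → the senior adjuster
Moderate: the senior adjuster 38/76 = 50.0%, Adjuster 1 19/51 = 37.3% → the senior adjuster
Complex: the senior adjuster 88/225 = 39.1%, Adjuster 1 3/10 = 30.0% → the senior adjuster
Overall: the senior adjuster 142/322 = 44.1%, Adjuster 1 112/213 = 52.6% → Adjuster 1
The senior adjuster wins each claim group but Adjuster 1 wins overall — the comparison reverses. The senior adjuster's claims skew toward complex, which has a lower base rate.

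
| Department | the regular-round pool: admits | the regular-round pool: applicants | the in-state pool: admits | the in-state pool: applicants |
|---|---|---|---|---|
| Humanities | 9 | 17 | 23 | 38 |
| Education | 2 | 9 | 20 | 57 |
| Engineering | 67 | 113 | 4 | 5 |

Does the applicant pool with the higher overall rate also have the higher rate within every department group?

Humanities: the regular-round pool 9/17 = 52.9%, the in-state pool 23/38 = 60.5% → the in-state pool
Education: the regular-round pool 2/9 = 22.2%, the in-state pool 20/57 = 35.1% → the in-state pool
Engineering: the regular-round pool 67/113 = 59.3%, the in-state pool 4/5 = 80.0% → the in-state pool
Overall: the regular-round pool 78/139 = 56.1%, the in-state pool 47/100 = 47.0% → the regular-round pool
The in-state pool wins each department group but the regular-round pool wins overall — the comparison reverses. The in-state pool's applicants skew toward Education, which has a lower base rate.

No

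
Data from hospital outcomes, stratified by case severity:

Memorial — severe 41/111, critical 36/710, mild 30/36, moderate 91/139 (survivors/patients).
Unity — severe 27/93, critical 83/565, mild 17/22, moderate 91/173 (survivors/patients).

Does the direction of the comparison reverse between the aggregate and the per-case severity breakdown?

Severe: Memorial 41/111 = 36.9%, Unity 27/93 = 29.0% → Memorial
Critical: Memorial 36/710 = 5.1%, Unity 83/565 = 14.7% → Unity
Mild: Memorial 30/36 = 83.3%, Unity 17/22 = 77.3% → Memorial
Moderate: Memorial 91/139 = 65.5%, Unity 91/173 = 52.6% → Memorial
Overall: Memorial 198/996 = 19.9%, Unity 218/853 = 25.6% → Unity
Neither sweeps: Memorial wins 3 of 4 groups, Unity wins 1. Unity wins overall but not every group — no Simpson reversal.

No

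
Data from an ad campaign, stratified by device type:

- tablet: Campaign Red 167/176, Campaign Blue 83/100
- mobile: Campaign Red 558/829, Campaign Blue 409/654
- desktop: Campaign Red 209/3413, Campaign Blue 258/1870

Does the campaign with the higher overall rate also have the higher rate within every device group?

Tablet: Campaign Red 167/176 = 94.9%, Campaign Blue 83/100 = 83.0% → Campaign Red
Mobile: Campaign Red 558/829 = 67.3%, Campaign Blue 409/654 = 62.5% → Campaign Red
Desktop: Campaign Red 209/3413 = 6.1%, Campaign Blue 258/1870 = 13.8% → Campaign Blue
Overall: Campaign Red 934/4418 = 21.1%, Campaign Blue 750/2624 = 28.6% → Campaign Blue
Neither sweeps: Campaign Red wins 2 of 3 groups, Campaign Blue wins 1. Campaign Blue wins overall but not every group — no Simpson reversal.

No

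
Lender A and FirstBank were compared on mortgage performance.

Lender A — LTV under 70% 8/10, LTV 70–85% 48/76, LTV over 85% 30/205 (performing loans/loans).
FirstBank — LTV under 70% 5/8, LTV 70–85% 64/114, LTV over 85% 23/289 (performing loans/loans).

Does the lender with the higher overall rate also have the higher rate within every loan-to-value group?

LTV under 70%: Lender A 8/10 = 80.0%, FirstBank 5/8 = 62.5% → Lender A
LTV 70–85%: Lender A 48/76 = 63.2%, FirstBank 64/114 = 56.1% → Lender A
LTV over 85%: Lender A 30/205 = 14.6%, FirstBank 23/289 = 8.0% → Lender A
Overall: Lender A 86/291 = 29.6%, FirstBank 92/411 = 22.4% → Lender A
Lender A wins overall and in every loan-to-value group — no reversal.

Yes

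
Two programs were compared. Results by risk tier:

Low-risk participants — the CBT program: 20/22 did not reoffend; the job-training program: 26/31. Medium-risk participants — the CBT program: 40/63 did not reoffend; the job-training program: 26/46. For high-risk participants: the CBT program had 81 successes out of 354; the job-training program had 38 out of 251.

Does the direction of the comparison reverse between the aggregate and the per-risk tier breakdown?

Low-risk: the CBT program 20/22 = 90.9%, the job-training program 26/31 = 83.9% → the CBT program
Medium-risk: the CBT program 40/63 = 63.5%, the job-training program 26/46 = 56.5% → the CBT program
High-risk: the CBT program 81/354 = 22.9%, the job-training program 38/251 = 15.1% → the CBT program
Overall: the CBT program 141/439 = 32.1%, the job-training program 90/328 = 27.4% → the CBT program
The CBT program wins overall and in every risk group — no reversal.

No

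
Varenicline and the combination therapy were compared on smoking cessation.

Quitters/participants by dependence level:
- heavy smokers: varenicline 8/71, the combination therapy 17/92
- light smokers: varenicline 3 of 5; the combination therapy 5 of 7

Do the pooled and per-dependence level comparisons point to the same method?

Heavy smokers: varenicline 8/71 = 11.3%, the combination therapy 17/92 = 18.5% → the combination therapy
Light smokers: varenicline 3/5 = 60.0%, the combination therapy 5/7 = 71.4% → the combination therapy
Overall: varenicline 11/76 = 14.5%, the combination therapy 22/99 = 22.2% → the combination therapy
The combination therapy wins overall and in every dependence group — no reversal.

Yes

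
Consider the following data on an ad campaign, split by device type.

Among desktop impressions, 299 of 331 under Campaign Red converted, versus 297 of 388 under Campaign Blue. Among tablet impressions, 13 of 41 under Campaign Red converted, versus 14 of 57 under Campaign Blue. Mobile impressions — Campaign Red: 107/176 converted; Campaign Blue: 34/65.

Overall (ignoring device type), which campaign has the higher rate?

Campaign Red

Desktop: Campaign Red 299/331 = 90.3%, Campaign Blue 297/388 = 76.5% → Campaign Red
Tablet: Campaign Red 13/41 = 31.7%, Campaign Blue 14/57 = 24.6% → Campaign Red
Mobile: Campaign Red 107/176 = 60.8%, Campaign Blue 34/65 = 52.3% → Campaign Red
Overall: Campaign Red 419/548 = 76.5%, Campaign Blue 345/510 = 67.6% → Campaign Red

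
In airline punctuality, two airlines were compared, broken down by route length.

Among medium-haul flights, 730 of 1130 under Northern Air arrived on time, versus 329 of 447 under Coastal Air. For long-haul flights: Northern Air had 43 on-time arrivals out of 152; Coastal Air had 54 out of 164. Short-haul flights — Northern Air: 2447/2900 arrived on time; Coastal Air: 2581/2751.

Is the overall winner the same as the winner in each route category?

Yes

Medium-haul: Northern Air 730/1130 = 64.6%, Coastal Air 329/447 = 73.6% → Coastal Air
Long-haul: Northern Air 43/152 = 28.3%, Coastal Air 54/164 = 32.9% → Coastal Air
Short-haul: Northern Air 2447/2900 = 84.4%, Coastal Air 2581/2751 = 93.8% → Coastal Air
Overall: Northern Air 3220/4182 = 77.0%, Coastal Air 2964/3362 = 88.2% → Coastal Air
Coastal Air wins overall and in every route group — no reversal.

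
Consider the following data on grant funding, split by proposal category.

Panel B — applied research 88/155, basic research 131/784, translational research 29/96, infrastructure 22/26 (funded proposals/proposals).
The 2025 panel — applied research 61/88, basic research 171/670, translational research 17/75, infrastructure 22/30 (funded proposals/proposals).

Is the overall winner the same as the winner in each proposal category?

Applied research: Panel B 88/155 = 56.8%, the 2025 panel 61/88 = 69.3% → the 2025 panel
Basic research: Panel B 131/784 = 16.7%, the 2025 panel 171/670 = 25.5% → the 2025 panel
Translational research: Panel B 29/96 = 30.2%, the 2025 panel 17/75 = 22.7% → Panel B
Infrastructure: Panel B 22/26 = 84.6%, the 2025 panel 22/30 = 73.3% → Panel B
Overall: Panel B 270/1061 = 25.4%, the 2025 panel 271/863 = 31.4% → the 2025 panel
Neither sweeps: Panel B wins 2 of 4 groups, the 2025 panel wins 2. The 2025 panel wins overall but not every group — no Simpson reversal.

No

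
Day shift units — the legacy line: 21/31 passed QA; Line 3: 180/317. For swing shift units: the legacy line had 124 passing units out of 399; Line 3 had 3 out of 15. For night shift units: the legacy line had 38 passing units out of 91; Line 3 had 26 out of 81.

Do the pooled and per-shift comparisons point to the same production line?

No

Day shift: the legacy line 21/31 = 67.7%, Line 3 180/317 = 56.8% → the legacy line
Swing shift: the legacy line 124/399 = 31.1%, Line 3 3/15 = 20.0% → the legacy line
Night shift: the legacy line 38/91 = 41.8%, Line 3 26/81 = 32.1% → the legacy line
Overall: the legacy line 183/521 = 35.1%, Line 3 209/413 = 50.6% → Line 3
The legacy line wins each shift group but Line 3 wins overall — the comparison reverses. The legacy line's units skew toward swing shift, which has a lower base rate.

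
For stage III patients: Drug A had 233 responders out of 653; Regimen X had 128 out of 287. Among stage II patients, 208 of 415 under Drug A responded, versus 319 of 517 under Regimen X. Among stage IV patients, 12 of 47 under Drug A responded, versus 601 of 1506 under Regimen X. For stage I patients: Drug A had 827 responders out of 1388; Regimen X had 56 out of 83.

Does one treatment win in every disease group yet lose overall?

Yes

Stage III: Drug A 233/653 = 35.7%, Regimen X 128/287 = 44.6% → Regimen X
Stage II: Drug A 208/415 = 50.1%, Regimen X 319/517 = 61.7% → Regimen X
Stage IV: Drug A 12/47 = 25.5%, Regimen X 601/1506 = 39.9% → Regimen X
Stage I: Drug A 827/1388 = 59.6%, Regimen X 56/83 = 67.5% → Regimen X
Overall: Drug A 1280/2503 = 51.1%, Regimen X 1104/2393 = 46.1% → Drug A
Regimen X wins each disease group but Drug A wins overall — the comparison reverses. Regimen X's patients skew toward stage IV, which has a lower base rate.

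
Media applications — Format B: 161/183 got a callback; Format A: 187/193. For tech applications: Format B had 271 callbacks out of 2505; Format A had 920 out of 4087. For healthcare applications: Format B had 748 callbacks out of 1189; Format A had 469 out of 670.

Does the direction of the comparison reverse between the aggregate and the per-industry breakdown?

Media: Format B 161/183 = 88.0%, Format A 187/193 = 96.9% → Format A
Tech: Format B 271/2505 = 10.8%, Format A 920/4087 = 22.5% → Format A
Healthcare: Format B 748/1189 = 62.9%, Format A 469/670 = 70.0% → Format A
Overall: Format B 1180/3877 = 30.4%, Format A 1576/4950 = 31.8% → Format A
Format A wins overall and in every industry group — no reversal.

No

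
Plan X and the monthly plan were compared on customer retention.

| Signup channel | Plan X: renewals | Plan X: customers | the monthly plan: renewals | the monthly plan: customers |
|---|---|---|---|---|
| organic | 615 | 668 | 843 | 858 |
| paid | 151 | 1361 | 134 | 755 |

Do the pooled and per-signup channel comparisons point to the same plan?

Organic: Plan X 615/668 = 92.1%, the monthly plan 843/858 = 98.3% → the monthly plan
Paid: Plan X 151/1361 = 11.1%, the monthly plan 134/755 = 17.7% → the monthly plan
Overall: Plan X 766/2029 = 37.8%, the monthly plan 977/1613 = 60.6% → the monthly plan
The monthly plan wins overall and in every signup group — no reversal.

Yes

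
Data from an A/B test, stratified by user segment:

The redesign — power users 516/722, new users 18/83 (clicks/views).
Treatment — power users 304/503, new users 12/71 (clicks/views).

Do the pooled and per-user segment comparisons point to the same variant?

Power users: the redesign 516/722 = 71.5%, Treatment 304/503 = 60.4% → the redesign
New users: the redesign 18/83 = 21.7%, Treatment 12/71 = 16.9% → the redesign
Overall: the redesign 534/805 = 66.3%, Treatment 316/574 = 55.1% → the redesign
The redesign wins overall and in every user group — no reversal.

Yes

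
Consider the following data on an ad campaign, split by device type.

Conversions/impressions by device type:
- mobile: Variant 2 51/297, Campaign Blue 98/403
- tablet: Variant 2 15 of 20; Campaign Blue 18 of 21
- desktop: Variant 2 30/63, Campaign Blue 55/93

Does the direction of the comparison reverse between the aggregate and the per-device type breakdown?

No

Mobile: Variant 2 51/297 = 17.2%, Campaign Blue 98/403 = 24.3% → Campaign Blue
Tablet: Variant 2 15/20 = 75.0%, Campaign Blue 18/21 = 85.7% → Campaign Blue
Desktop: Variant 2 30/63 = 47.6%, Campaign Blue 55/93 = 59.1% → Campaign Blue
Overall: Variant 2 96/380 = 25.3%, Campaign Blue 171/517 = 33.1% → Campaign Blue
Campaign Blue wins overall and in every device group — no reversal.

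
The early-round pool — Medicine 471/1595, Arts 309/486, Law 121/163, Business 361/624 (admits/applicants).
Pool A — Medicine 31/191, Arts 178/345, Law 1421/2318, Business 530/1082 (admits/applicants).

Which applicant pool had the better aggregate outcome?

Pool A

Medicine: the early-round pool 471/1595 = 29.5%, Pool A 31/191 = 16.2% → the early-round pool
Arts: the early-round pool 309/486 = 63.6%, Pool A 178/345 = 51.6% → the early-round pool
Law: the early-round pool 121/163 = 74.2%, Pool A 1421/2318 = 61.3% → the early-round pool
Business: the early-round pool 361/624 = 57.9%, Pool A 530/1082 = 49.0% → the early-round pool
Overall: the early-round pool 1262/2868 = 44.0%, Pool A 2160/3936 = 54.9% → Pool A
(The early-round pool wins every department group but Pool A wins overall — the early-round pool's applicants skew toward the low-rate Medicine group.)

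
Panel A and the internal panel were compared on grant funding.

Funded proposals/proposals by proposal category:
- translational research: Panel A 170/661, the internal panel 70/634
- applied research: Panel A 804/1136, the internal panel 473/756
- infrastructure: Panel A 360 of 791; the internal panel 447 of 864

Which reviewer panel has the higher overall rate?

Panel A

Translational research: Panel A 170/661 = 25.7%, the internal panel 70/634 = 11.0% → Panel A
Applied research: Panel A 804/1136 = 70.8%, the internal panel 473/756 = 62.6% → Panel A
Infrastructure: Panel A 360/791 = 45.5%, the internal panel 447/864 = 51.7% → the internal panel
Overall: Panel A 1334/2588 = 51.5%, the internal panel 990/2254 = 43.9% → Panel A
(Neither sweeps every proposal group, but Panel A has the higher pooled rate.)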